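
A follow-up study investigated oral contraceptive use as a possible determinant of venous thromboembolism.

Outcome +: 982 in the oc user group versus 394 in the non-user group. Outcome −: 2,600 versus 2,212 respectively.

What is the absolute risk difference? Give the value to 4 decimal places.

0.1230

From the description: a = 982, b = 2600, c = 394, d = 2212.
Risk in exposed = 982/3582 = 0.274149; risk in unexposed = 394/2606 = 0.151190.
Risk difference = 0.274149 − 0.151190 = 0.122959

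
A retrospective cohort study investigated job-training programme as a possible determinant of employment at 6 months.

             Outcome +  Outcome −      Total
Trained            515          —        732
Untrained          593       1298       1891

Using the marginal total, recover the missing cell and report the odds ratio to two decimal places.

5.19

The missing cell is in the exposed row: 732 − 515 = 217.
So a = 515, b = 217, c = 593, d = 1298.
OR = (a·d)/(b·c) = (515 × 1298) / (217 × 593) = 668470 / 128681 = 5.19478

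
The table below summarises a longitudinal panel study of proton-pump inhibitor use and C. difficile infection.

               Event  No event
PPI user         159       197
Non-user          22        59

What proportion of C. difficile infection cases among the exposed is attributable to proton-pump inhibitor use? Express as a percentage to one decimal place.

39.2

Cells: a = 159, b = 197, c = 22, d = 59.
Risk in exposed = 159/356 = 0.44663; risk in unexposed = 22/81 = 0.27160.
RR = 0.44663/0.27160 = 1.64441
AR% = (RR − 1)/RR × 100 = (1.64441 − 1)/1.64441 × 100 = 39.1878%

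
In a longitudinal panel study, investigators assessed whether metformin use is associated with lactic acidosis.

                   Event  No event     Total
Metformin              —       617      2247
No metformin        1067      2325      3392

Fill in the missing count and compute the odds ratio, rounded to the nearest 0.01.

The missing cell is in the exposed row: 2247 − 617 = 1630.
So a = 1630, b = 617, c = 1067, d = 2325.
OR = (a·d)/(b·c) = (1630 × 2325) / (617 × 1067) = 3789750 / 658339 = 5.75653

5.76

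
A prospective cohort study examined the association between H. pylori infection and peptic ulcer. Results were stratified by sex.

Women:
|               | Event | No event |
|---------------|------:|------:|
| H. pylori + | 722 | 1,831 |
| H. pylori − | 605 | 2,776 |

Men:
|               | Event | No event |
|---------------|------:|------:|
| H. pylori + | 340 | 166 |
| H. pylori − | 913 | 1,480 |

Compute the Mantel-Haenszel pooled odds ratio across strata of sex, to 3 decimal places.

OR_MH = Σ(aᵢdᵢ/nᵢ) / Σ(bᵢcᵢ/nᵢ), where nᵢ is the stratum total.
Stratum 1 (Women): n = 5934; a·d/n = 722·2776/5934 = 337.7607; b·c/n = 1831·605/5934 = 186.6793
Stratum 2 (Men): n = 2899; a·d/n = 340·1480/2899 = 173.5771; b·c/n = 166·913/2899 = 52.2794
OR_MH = (337.7607 + 173.5771) / (186.6793 + 52.2794) = 511.3378 / 238.9587 = 2.13986

2.140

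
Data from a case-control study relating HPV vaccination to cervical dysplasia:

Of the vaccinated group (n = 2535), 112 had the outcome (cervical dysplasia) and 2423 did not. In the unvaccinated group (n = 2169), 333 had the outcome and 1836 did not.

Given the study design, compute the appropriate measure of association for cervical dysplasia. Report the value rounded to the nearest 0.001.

From the description: a = 112, b = 2423, c = 333, d = 1836.
This is a case-control study: participants were sampled on outcome status, so risks in the source population cannot be estimated directly — relative risk is not valid here. The odds ratio is the appropriate measure.
OR = (a·d)/(b·c) = (112 × 1836) / (2423 × 333) = 205632 / 806859 = 0.25485

0.255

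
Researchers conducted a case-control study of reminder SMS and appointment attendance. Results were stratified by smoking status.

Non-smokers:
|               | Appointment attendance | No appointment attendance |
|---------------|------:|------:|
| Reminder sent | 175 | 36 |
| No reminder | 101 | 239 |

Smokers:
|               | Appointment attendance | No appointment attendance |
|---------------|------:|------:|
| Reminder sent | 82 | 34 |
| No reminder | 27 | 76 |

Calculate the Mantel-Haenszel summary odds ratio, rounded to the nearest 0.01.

OR_MH = Σ(aᵢdᵢ/nᵢ) / Σ(bᵢcᵢ/nᵢ), where nᵢ is the stratum total.
Stratum 1 (Non-smokers): n = 551; a·d/n = 175·239/551 = 75.9074; b·c/n = 36·101/551 = 6.5989
Stratum 2 (Smokers): n = 219; a·d/n = 82·76/219 = 28.4566; b·c/n = 34·27/219 = 4.1918
OR_MH = (75.9074 + 28.4566) / (6.5989 + 4.1918) = 104.3641 / 10.7907 = 9.67167

9.67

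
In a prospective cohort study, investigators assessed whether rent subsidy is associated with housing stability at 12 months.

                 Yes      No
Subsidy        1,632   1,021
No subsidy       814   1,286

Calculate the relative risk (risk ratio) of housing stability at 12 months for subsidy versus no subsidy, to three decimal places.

1.587

Cells: a = 1632, b = 1021, c = 814, d = 1286.
Risk in exposed = 1632/2653 = 0.61515; risk in unexposed = 814/2100 = 0.38762.
RR = 0.61515 / 0.38762 = 1.58700
The risk among the exposed is 1.59 times that among the unexposed.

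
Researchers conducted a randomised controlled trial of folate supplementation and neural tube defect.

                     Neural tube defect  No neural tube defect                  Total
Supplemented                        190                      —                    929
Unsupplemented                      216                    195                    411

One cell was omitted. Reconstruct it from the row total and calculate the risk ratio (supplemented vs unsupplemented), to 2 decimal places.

The missing cell is in the exposed row: 929 − 190 = 739.
So a = 190, b = 739, c = 216, d = 195.
RR = [a/(a+b)] / [c/(c+d)] = (190/929) / (216/411) = 0.20452/0.52555 = 0.38916

0.39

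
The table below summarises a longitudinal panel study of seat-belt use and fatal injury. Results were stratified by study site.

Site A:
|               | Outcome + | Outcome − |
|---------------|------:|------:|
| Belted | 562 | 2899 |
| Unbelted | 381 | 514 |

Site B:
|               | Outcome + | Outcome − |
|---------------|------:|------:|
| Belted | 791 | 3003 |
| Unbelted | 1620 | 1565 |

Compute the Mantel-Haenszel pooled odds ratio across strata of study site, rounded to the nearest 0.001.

0.256

OR_MH = Σ(aᵢdᵢ/nᵢ) / Σ(bᵢcᵢ/nᵢ), where nᵢ is the stratum total.
Stratum 1 (Site A): n = 4356; a·d/n = 562·514/4356 = 66.3150; b·c/n = 2899·381/4356 = 253.5627
Stratum 2 (Site B): n = 6979; a·d/n = 791·1565/6979 = 177.3771; b·c/n = 3003·1620/6979 = 697.0712
OR_MH = (66.3150 + 177.3771) / (253.5627 + 697.0712) = 243.6921 / 950.6339 = 0.25635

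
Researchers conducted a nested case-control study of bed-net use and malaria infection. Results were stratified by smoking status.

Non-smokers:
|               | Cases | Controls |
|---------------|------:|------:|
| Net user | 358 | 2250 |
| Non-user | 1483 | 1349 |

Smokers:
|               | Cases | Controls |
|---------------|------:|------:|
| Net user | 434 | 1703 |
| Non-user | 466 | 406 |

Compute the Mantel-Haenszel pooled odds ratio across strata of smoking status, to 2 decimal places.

OR_MH = Σ(aᵢdᵢ/nᵢ) / Σ(bᵢcᵢ/nᵢ), where nᵢ is the stratum total.
Stratum 1 (Non-smokers): n = 5440; a·d/n = 358·1349/5440 = 88.7761; b·c/n = 2250·1483/5440 = 613.3732
Stratum 2 (Smokers): n = 3009; a·d/n = 434·406/3009 = 58.5590; b·c/n = 1703·466/3009 = 263.7414
OR_MH = (88.7761 + 58.5590) / (613.3732 + 263.7414) = 147.3351 / 877.1146 = 0.16798

0.17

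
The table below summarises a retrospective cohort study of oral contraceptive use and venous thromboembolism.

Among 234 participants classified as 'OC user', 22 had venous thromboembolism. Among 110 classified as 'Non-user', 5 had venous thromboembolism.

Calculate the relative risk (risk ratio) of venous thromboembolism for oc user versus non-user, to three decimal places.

2.068

From the description: a = 22, b = 212, c = 5, d = 105.
Risk in exposed = 22/234 = 0.09402; risk in unexposed = 5/110 = 0.04545.
RR = 0.09402 / 0.04545 = 2.06838
The risk among the exposed is 2.07 times that among the unexposed.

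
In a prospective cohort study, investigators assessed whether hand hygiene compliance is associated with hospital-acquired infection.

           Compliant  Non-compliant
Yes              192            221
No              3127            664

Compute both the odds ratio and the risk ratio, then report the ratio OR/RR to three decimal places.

Reading the table with exposure as columns: a = 192 (Compliant, case), b = 3127 (Compliant, non-case), c = 221 (Non-compliant, case), d = 664.
OR = (192·664)/(3127·221) = 127488/691067 = 0.18448
Risk in exposed = 192/3319 = 0.05785; risk in unexposed = 221/885 = 0.24972; RR = 0.23166
OR/RR = 0.18448 / 0.23166 = 0.79635
The outcome is not rare, so the OR lies further from 1 than the RR.

0.796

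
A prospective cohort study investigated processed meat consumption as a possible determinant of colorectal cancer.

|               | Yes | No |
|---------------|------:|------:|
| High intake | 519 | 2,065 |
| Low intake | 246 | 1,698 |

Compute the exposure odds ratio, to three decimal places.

Cells: a = 519, b = 2065, c = 246, d = 1698.
OR = (a·d)/(b·c) = (519 × 1698) / (2065 × 246) = 881262 / 507990 = 1.73480
The odds of colorectal cancer are about 1.73 times as high in the high intake group.

1.735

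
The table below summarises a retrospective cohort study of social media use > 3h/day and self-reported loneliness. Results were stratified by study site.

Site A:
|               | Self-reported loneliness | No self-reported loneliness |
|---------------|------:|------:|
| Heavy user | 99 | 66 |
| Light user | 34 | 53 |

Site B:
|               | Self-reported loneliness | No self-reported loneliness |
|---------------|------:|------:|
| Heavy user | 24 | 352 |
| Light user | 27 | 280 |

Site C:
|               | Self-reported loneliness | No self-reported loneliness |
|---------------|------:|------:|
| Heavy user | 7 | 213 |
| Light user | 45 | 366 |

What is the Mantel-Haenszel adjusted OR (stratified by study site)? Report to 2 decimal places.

OR_MH = Σ(aᵢdᵢ/nᵢ) / Σ(bᵢcᵢ/nᵢ), where nᵢ is the stratum total.
Stratum 1 (Site A): n = 252; a·d/n = 99·53/252 = 20.8214; b·c/n = 66·34/252 = 8.9048
Stratum 2 (Site B): n = 683; a·d/n = 24·280/683 = 9.8389; b·c/n = 352·27/683 = 13.9151
Stratum 3 (Site C): n = 631; a·d/n = 7·366/631 = 4.0602; b·c/n = 213·45/631 = 15.1902
OR_MH = (20.8214 + 9.8389 + 4.0602) / (8.9048 + 13.9151 + 15.1902) = 34.7206 / 38.0100 = 0.91346

0.91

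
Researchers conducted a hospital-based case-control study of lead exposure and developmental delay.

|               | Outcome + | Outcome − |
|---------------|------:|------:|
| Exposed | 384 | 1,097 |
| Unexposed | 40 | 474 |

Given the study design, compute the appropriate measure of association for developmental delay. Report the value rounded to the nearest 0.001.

4.148

Cells: a = 384, b = 1097, c = 40, d = 474.
This is a hospital-based case-control study: participants were sampled on outcome status, so risks in the source population cannot be estimated directly — relative risk is not valid here. The odds ratio is the appropriate measure.
OR = (a·d)/(b·c) = (384 × 474) / (1097 × 40) = 182016 / 43880 = 4.14804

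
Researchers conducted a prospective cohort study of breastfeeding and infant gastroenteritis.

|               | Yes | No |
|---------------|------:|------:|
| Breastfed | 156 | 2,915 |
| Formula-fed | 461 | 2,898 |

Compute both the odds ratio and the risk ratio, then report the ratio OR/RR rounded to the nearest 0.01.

Cells: a = 156, b = 2915, c = 461, d = 2898.
OR = (156·2898)/(2915·461) = 452088/1343815 = 0.33642
Risk in exposed = 156/3071 = 0.05080; risk in unexposed = 461/3359 = 0.13724; RR = 0.37013
OR/RR = 0.33642 / 0.37013 = 0.90893
The outcome is not rare, so the OR lies further from 1 than the RR.

0.91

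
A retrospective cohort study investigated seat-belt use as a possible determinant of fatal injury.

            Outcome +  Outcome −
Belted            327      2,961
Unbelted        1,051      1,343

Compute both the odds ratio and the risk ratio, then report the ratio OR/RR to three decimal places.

0.623

Cells: a = 327, b = 2961, c = 1051, d = 1343.
OR = (327·1343)/(2961·1051) = 439161/3112011 = 0.14112
Risk in exposed = 327/3288 = 0.09945; risk in unexposed = 1051/2394 = 0.43901; RR = 0.22654
OR/RR = 0.14112 / 0.22654 = 0.62294
The outcome is not rare, so the OR lies further from 1 than the RR.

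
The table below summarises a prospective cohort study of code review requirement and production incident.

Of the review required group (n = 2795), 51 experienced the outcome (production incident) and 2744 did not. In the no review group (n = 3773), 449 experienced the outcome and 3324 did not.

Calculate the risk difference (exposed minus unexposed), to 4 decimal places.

From the description: a = 51, b = 2744, c = 449, d = 3324.
Risk in exposed = 51/2795 = 0.018247; risk in unexposed = 449/3773 = 0.119003.
Risk difference = 0.018247 − 0.119003 = -0.100757

-0.1008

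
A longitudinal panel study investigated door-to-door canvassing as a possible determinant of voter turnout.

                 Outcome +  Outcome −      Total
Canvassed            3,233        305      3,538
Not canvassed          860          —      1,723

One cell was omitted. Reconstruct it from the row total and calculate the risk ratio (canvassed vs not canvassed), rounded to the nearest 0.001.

1.831

The missing cell is in the unexposed row: 1723 − 860 = 863.
So a = 3233, b = 305, c = 860, d = 863.
RR = [a/(a+b)] / [c/(c+d)] = (3233/3538) / (860/1723) = 0.91379/0.49913 = 1.83077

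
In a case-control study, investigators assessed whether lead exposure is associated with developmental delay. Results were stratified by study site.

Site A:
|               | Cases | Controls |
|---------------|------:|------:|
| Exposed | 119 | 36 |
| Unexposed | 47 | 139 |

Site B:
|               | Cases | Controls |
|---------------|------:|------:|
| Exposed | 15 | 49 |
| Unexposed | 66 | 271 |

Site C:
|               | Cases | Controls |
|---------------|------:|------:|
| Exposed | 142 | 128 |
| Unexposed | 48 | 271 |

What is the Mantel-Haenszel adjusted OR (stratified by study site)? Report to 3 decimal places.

OR_MH = Σ(aᵢdᵢ/nᵢ) / Σ(bᵢcᵢ/nᵢ), where nᵢ is the stratum total.
Stratum 1 (Site A): n = 341; a·d/n = 119·139/341 = 48.5073; b·c/n = 36·47/341 = 4.9619
Stratum 2 (Site B): n = 401; a·d/n = 15·271/401 = 10.1372; b·c/n = 49·66/401 = 8.0648
Stratum 3 (Site C): n = 589; a·d/n = 142·271/589 = 65.3345; b·c/n = 128·48/589 = 10.4312
OR_MH = (48.5073 + 10.1372 + 65.3345) / (4.9619 + 8.0648 + 10.4312) = 123.9790 / 23.4580 = 5.28516

5.285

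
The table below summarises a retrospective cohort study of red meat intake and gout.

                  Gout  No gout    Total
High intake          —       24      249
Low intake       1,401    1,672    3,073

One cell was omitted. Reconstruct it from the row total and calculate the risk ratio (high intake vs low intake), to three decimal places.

1.982

The missing cell is in the exposed row: 249 − 24 = 225.
So a = 225, b = 24, c = 1401, d = 1672.
RR = [a/(a+b)] / [c/(c+d)] = (225/249) / (1401/3073) = 0.90361/0.45591 = 1.98202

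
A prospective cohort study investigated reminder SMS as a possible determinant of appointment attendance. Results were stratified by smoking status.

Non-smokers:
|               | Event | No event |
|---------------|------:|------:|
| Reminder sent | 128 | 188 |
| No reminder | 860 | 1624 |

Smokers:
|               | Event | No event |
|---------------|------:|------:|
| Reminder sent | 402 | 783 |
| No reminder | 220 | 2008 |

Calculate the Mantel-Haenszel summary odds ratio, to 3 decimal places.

2.872

OR_MH = Σ(aᵢdᵢ/nᵢ) / Σ(bᵢcᵢ/nᵢ), where nᵢ is the stratum total.
Stratum 1 (Non-smokers): n = 2800; a·d/n = 128·1624/2800 = 74.2400; b·c/n = 188·860/2800 = 57.7429
Stratum 2 (Smokers): n = 3413; a·d/n = 402·2008/3413 = 236.5122; b·c/n = 783·220/3413 = 50.4717
OR_MH = (74.2400 + 236.5122) / (57.7429 + 50.4717) = 310.7522 / 108.2146 = 2.87163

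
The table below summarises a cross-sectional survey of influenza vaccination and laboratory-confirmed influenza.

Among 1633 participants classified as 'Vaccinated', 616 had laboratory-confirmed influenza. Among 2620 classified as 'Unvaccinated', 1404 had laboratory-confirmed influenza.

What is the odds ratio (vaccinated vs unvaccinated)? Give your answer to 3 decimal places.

0.525

From the description: a = 616, b = 1017, c = 1404, d = 1216.
OR = (a·d)/(b·c) = (616 × 1216) / (1017 × 1404) = 749056 / 1427868 = 0.52460
Exposure is associated with lower odds of laboratory-confirmed influenza (OR = 0.52 < 1).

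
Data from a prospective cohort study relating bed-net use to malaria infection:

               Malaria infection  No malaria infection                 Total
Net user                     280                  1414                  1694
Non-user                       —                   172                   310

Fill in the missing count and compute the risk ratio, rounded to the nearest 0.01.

The missing cell is in the unexposed row: 310 − 172 = 138.
So a = 280, b = 1414, c = 138, d = 172.
RR = [a/(a+b)] / [c/(c+d)] = (280/1694) / (138/310) = 0.16529/0.44516 = 0.37130

0.37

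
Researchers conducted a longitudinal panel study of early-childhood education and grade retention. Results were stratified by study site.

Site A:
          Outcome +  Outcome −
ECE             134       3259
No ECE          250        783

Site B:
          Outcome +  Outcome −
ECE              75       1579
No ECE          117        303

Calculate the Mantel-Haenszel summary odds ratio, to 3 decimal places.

OR_MH = Σ(aᵢdᵢ/nᵢ) / Σ(bᵢcᵢ/nᵢ), where nᵢ is the stratum total.
Stratum 1 (Site A): n = 4426; a·d/n = 134·783/4426 = 23.7058; b·c/n = 3259·250/4426 = 184.0827
Stratum 2 (Site B): n = 2074; a·d/n = 75·303/2074 = 10.9571; b·c/n = 1579·117/2074 = 89.0757
OR_MH = (23.7058 + 10.9571) / (184.0827 + 89.0757) = 34.6629 / 273.1584 = 0.12690

0.127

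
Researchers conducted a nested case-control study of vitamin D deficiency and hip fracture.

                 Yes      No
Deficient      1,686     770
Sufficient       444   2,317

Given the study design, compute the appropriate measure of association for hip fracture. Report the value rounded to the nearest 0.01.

Cells: a = 1686, b = 770, c = 444, d = 2317.
This is a nested case-control study: participants were sampled on outcome status, so risks in the source population cannot be estimated directly — relative risk is not valid here. The odds ratio is the appropriate measure.
OR = (a·d)/(b·c) = (1686 × 2317) / (770 × 444) = 3906462 / 341880 = 11.42641

11.43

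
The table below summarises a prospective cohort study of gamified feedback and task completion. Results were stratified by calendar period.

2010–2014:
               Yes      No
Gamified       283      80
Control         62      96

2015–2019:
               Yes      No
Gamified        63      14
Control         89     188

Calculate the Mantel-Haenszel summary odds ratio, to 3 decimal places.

OR_MH = Σ(aᵢdᵢ/nᵢ) / Σ(bᵢcᵢ/nᵢ), where nᵢ is the stratum total.
Stratum 1 (2010–2014): n = 521; a·d/n = 283·96/521 = 52.1459; b·c/n = 80·62/521 = 9.5202
Stratum 2 (2015–2019): n = 354; a·d/n = 63·188/354 = 33.4576; b·c/n = 14·89/354 = 3.5198
OR_MH = (52.1459 + 33.4576) / (9.5202 + 3.5198) = 85.6035 / 13.0399 = 6.56472

6.565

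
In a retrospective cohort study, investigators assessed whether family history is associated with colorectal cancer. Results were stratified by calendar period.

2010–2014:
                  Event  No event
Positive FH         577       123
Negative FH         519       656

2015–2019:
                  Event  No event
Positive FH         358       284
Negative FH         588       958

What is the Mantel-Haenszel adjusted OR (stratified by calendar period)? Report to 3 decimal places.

3.249

OR_MH = Σ(aᵢdᵢ/nᵢ) / Σ(bᵢcᵢ/nᵢ), where nᵢ is the stratum total.
Stratum 1 (2010–2014): n = 1875; a·d/n = 577·656/1875 = 201.8731; b·c/n = 123·519/1875 = 34.0464
Stratum 2 (2015–2019): n = 2188; a·d/n = 358·958/2188 = 156.7477; b·c/n = 284·588/2188 = 76.3218
OR_MH = (201.8731 + 156.7477) / (34.0464 + 76.3218) = 358.6208 / 110.3682 = 3.24931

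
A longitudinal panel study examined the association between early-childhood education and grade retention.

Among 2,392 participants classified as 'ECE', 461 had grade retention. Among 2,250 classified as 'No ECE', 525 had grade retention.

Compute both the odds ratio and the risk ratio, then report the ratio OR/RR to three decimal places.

0.950

From the description: a = 461, b = 1931, c = 525, d = 1725.
OR = (461·1725)/(1931·525) = 795225/1013775 = 0.78442
Risk in exposed = 461/2392 = 0.19273; risk in unexposed = 525/2250 = 0.23333; RR = 0.82597
OR/RR = 0.78442 / 0.82597 = 0.94970
The outcome is not rare, so the OR lies further from 1 than the RR.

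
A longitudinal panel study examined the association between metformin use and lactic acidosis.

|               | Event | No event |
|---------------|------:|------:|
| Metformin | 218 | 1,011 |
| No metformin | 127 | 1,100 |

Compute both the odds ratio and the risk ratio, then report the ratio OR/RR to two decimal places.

1.09

Cells: a = 218, b = 1011, c = 127, d = 1100.
OR = (218·1100)/(1011·127) = 239800/128397 = 1.86764
Risk in exposed = 218/1229 = 0.17738; risk in unexposed = 127/1227 = 0.10350; RR = 1.71374
OR/RR = 1.86764 / 1.71374 = 1.08981
The outcome is not rare, so the OR lies further from 1 than the RR.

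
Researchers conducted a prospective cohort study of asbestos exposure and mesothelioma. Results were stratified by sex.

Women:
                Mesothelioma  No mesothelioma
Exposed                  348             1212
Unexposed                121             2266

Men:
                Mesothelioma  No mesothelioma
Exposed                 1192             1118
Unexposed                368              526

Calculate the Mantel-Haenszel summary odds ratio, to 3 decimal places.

OR_MH = Σ(aᵢdᵢ/nᵢ) / Σ(bᵢcᵢ/nᵢ), where nᵢ is the stratum total.
Stratum 1 (Women): n = 3947; a·d/n = 348·2266/3947 = 199.7892; b·c/n = 1212·121/3947 = 37.1553
Stratum 2 (Men): n = 3204; a·d/n = 1192·526/3204 = 195.6904; b·c/n = 1118·368/3204 = 128.4095
OR_MH = (199.7892 + 195.6904) / (37.1553 + 128.4095) = 395.4796 / 165.5648 = 2.38867

2.389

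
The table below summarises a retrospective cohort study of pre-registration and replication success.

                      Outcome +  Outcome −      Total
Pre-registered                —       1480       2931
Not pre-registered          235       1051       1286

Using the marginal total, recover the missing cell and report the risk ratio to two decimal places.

2.71

The missing cell is in the exposed row: 2931 − 1480 = 1451.
So a = 1451, b = 1480, c = 235, d = 1051.
RR = [a/(a+b)] / [c/(c+d)] = (1451/2931) / (235/1286) = 0.49505/0.18274 = 2.70910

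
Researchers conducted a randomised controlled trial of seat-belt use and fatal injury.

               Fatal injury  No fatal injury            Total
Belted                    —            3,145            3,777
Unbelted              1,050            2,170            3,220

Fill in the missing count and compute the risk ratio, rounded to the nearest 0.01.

The missing cell is in the exposed row: 3777 − 3145 = 632.
So a = 632, b = 3145, c = 1050, d = 2170.
RR = [a/(a+b)] / [c/(c+d)] = (632/3777) / (1050/3220) = 0.16733/0.32609 = 0.51314

0.51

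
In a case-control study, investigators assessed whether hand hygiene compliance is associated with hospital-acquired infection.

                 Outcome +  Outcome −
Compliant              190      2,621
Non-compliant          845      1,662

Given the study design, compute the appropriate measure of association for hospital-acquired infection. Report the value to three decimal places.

0.143

Cells: a = 190, b = 2621, c = 845, d = 1662.
This is a case-control study: participants were sampled on outcome status, so risks in the source population cannot be estimated directly — relative risk is not valid here. The odds ratio is the appropriate measure.
OR = (a·d)/(b·c) = (190 × 1662) / (2621 × 845) = 315780 / 2214745 = 0.14258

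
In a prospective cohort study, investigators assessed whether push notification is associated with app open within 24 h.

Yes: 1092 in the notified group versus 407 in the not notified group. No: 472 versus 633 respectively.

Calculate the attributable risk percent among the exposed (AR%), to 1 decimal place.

44.0

From the description: a = 1092, b = 472, c = 407, d = 633.
Risk in exposed = 1092/1564 = 0.69821; risk in unexposed = 407/1040 = 0.39135.
RR = 0.69821/0.39135 = 1.78412
AR% = (RR − 1)/RR × 100 = (1.78412 − 1)/1.78412 × 100 = 43.9501%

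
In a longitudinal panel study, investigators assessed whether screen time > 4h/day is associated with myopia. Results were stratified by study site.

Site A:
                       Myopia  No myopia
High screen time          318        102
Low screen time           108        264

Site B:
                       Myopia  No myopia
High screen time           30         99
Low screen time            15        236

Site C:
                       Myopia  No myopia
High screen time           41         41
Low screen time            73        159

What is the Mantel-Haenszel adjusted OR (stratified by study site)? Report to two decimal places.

OR_MH = Σ(aᵢdᵢ/nᵢ) / Σ(bᵢcᵢ/nᵢ), where nᵢ is the stratum total.
Stratum 1 (Site A): n = 792; a·d/n = 318·264/792 = 106.0000; b·c/n = 102·108/792 = 13.9091
Stratum 2 (Site B): n = 380; a·d/n = 30·236/380 = 18.6316; b·c/n = 99·15/380 = 3.9079
Stratum 3 (Site C): n = 314; a·d/n = 41·159/314 = 20.7611; b·c/n = 41·73/314 = 9.5318
OR_MH = (106.0000 + 18.6316 + 20.7611) / (13.9091 + 3.9079 + 9.5318) = 145.3927 / 27.3488 = 5.31623

5.32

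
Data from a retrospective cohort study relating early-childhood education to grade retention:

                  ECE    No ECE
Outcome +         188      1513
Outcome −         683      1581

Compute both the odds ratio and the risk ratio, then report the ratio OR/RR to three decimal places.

Reading the table with exposure as columns: a = 188 (ECE, case), b = 683 (ECE, non-case), c = 1513 (No ECE, case), d = 1581.
OR = (188·1581)/(683·1513) = 297228/1033379 = 0.28763
Risk in exposed = 188/871 = 0.21584; risk in unexposed = 1513/3094 = 0.48901; RR = 0.44139
OR/RR = 0.28763 / 0.44139 = 0.65164
The outcome is not rare, so the OR lies further from 1 than the RR.

0.652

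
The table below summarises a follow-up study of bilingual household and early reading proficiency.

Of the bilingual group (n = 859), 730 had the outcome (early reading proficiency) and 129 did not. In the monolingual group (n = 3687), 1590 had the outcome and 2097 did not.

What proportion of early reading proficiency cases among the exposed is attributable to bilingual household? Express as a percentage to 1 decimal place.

49.3

From the description: a = 730, b = 129, c = 1590, d = 2097.
Risk in exposed = 730/859 = 0.84983; risk in unexposed = 1590/3687 = 0.43124.
RR = 0.84983/0.43124 = 1.97063
AR% = (RR − 1)/RR × 100 = (1.97063 − 1)/1.97063 × 100 = 49.2549%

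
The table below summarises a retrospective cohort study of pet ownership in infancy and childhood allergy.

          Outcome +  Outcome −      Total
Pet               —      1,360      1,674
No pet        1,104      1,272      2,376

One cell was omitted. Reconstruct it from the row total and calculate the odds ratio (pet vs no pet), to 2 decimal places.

0.27

The missing cell is in the exposed row: 1674 − 1360 = 314.
So a = 314, b = 1360, c = 1104, d = 1272.
OR = (a·d)/(b·c) = (314 × 1272) / (1360 × 1104) = 399408 / 1501440 = 0.26602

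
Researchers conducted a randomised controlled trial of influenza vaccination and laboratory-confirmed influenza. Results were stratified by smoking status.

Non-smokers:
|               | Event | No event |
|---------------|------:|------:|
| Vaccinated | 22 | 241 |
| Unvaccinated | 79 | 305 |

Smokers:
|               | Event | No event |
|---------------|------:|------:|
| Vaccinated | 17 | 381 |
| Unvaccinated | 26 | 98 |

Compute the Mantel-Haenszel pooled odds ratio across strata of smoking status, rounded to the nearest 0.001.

0.280

OR_MH = Σ(aᵢdᵢ/nᵢ) / Σ(bᵢcᵢ/nᵢ), where nᵢ is the stratum total.
Stratum 1 (Non-smokers): n = 647; a·d/n = 22·305/647 = 10.3709; b·c/n = 241·79/647 = 29.4266
Stratum 2 (Smokers): n = 522; a·d/n = 17·98/522 = 3.1916; b·c/n = 381·26/522 = 18.9770
OR_MH = (10.3709 + 3.1916) / (29.4266 + 18.9770) = 13.5625 / 48.4036 = 0.28020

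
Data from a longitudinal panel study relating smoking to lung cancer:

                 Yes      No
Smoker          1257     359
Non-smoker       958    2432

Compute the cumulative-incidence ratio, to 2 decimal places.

2.75

Cells: a = 1257, b = 359, c = 958, d = 2432.
Risk in exposed = 1257/1616 = 0.77785; risk in unexposed = 958/3390 = 0.28260.
RR = 0.77785 / 0.28260 = 2.75250
The risk among the exposed is 2.75 times that among the unexposed.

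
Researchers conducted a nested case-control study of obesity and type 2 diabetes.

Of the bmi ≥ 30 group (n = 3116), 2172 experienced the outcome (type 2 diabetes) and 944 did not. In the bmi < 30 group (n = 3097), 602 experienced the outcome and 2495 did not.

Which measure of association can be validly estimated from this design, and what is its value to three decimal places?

9.536

From the description: a = 2172, b = 944, c = 602, d = 2495.
This is a nested case-control study: participants were sampled on outcome status, so risks in the source population cannot be estimated directly — relative risk is not valid here. The odds ratio is the appropriate measure.
OR = (a·d)/(b·c) = (2172 × 2495) / (944 × 602) = 5419140 / 568288 = 9.53590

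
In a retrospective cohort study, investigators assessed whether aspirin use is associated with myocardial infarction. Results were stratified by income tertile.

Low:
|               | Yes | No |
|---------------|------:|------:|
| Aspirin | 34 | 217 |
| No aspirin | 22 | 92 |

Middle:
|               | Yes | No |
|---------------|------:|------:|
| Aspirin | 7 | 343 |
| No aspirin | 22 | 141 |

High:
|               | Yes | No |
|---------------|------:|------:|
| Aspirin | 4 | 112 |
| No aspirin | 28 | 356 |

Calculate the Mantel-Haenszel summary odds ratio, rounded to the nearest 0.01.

0.39

OR_MH = Σ(aᵢdᵢ/nᵢ) / Σ(bᵢcᵢ/nᵢ), where nᵢ is the stratum total.
Stratum 1 (Low): n = 365; a·d/n = 34·92/365 = 8.5699; b·c/n = 217·22/365 = 13.0795
Stratum 2 (Middle): n = 513; a·d/n = 7·141/513 = 1.9240; b·c/n = 343·22/513 = 14.7096
Stratum 3 (High): n = 500; a·d/n = 4·356/500 = 2.8480; b·c/n = 112·28/500 = 6.2720
OR_MH = (8.5699 + 1.9240 + 2.8480) / (13.0795 + 14.7096 + 6.2720) = 13.3418 / 34.0610 = 0.39170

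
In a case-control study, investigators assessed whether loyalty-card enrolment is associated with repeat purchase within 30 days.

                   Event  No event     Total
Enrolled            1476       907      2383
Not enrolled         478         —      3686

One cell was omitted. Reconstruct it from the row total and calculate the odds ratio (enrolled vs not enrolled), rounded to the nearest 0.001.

10.922

The missing cell is in the unexposed row: 3686 − 478 = 3208.
So a = 1476, b = 907, c = 478, d = 3208.
OR = (a·d)/(b·c) = (1476 × 3208) / (907 × 478) = 4735008 / 433546 = 10.92158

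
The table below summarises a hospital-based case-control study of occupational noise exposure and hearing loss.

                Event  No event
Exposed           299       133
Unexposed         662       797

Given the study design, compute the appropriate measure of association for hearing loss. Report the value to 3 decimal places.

2.707

Cells: a = 299, b = 133, c = 662, d = 797.
This is a hospital-based case-control study: participants were sampled on outcome status, so risks in the source population cannot be estimated directly — relative risk is not valid here. The odds ratio is the appropriate measure.
OR = (a·d)/(b·c) = (299 × 797) / (133 × 662) = 238303 / 88046 = 2.70657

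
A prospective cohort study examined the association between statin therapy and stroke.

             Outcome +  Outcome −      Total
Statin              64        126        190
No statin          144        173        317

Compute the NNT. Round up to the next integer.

9

Risk in treated group = 64/190 = 0.33684; risk in control = 144/317 = 0.45426.
Absolute risk reduction = 0.45426 − 0.33684 = 0.11742
NNT = 1 / ARR = 1 / 0.11742 = 8.517 → round up → 9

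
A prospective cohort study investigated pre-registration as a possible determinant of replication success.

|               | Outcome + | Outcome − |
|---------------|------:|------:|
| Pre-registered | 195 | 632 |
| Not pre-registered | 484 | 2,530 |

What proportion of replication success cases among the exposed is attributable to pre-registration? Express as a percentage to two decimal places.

Cells: a = 195, b = 632, c = 484, d = 2530.
Risk in exposed = 195/827 = 0.23579; risk in unexposed = 484/3014 = 0.16058.
RR = 0.23579/0.16058 = 1.46834
AR% = (RR − 1)/RR × 100 = (1.46834 − 1)/1.46834 × 100 = 31.8959%

31.90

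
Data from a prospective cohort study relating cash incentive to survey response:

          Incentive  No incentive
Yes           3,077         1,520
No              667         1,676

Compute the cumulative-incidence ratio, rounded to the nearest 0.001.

1.728

Reading the table with exposure as columns: a = 3077 (Incentive, case), b = 667 (Incentive, non-case), c = 1520 (No incentive, case), d = 1676.
Risk in exposed = 3077/3744 = 0.82185; risk in unexposed = 1520/3196 = 0.47559.
RR = 0.82185 / 0.47559 = 1.72804
The risk among the exposed is 1.73 times that among the unexposed.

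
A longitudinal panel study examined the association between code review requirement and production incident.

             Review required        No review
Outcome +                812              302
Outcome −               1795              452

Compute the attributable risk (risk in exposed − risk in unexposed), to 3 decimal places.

Reading the table with exposure as columns: a = 812 (Review required, case), b = 1795 (Review required, non-case), c = 302 (No review, case), d = 452.
Risk in exposed = 812/2607 = 0.311469; risk in unexposed = 302/754 = 0.400531.
Risk difference = 0.311469 − 0.400531 = -0.089061

-0.089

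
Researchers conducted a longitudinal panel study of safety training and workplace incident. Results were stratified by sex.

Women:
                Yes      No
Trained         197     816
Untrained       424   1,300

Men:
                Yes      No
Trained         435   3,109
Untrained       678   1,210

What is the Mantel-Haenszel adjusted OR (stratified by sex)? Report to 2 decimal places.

0.37

OR_MH = Σ(aᵢdᵢ/nᵢ) / Σ(bᵢcᵢ/nᵢ), where nᵢ is the stratum total.
Stratum 1 (Women): n = 2737; a·d/n = 197·1300/2737 = 93.5696; b·c/n = 816·424/2737 = 126.4099
Stratum 2 (Men): n = 5432; a·d/n = 435·1210/5432 = 96.8980; b·c/n = 3109·678/5432 = 388.0527
OR_MH = (93.5696 + 96.8980) / (126.4099 + 388.0527) = 190.4676 / 514.4626 = 0.37023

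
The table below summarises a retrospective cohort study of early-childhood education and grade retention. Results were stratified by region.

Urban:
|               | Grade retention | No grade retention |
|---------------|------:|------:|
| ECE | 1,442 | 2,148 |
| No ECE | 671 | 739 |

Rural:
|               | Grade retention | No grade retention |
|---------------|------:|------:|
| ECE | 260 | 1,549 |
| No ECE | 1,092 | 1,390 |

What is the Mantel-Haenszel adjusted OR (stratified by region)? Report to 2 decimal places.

OR_MH = Σ(aᵢdᵢ/nᵢ) / Σ(bᵢcᵢ/nᵢ), where nᵢ is the stratum total.
Stratum 1 (Urban): n = 5000; a·d/n = 1442·739/5000 = 213.1276; b·c/n = 2148·671/5000 = 288.2616
Stratum 2 (Rural): n = 4291; a·d/n = 260·1390/4291 = 84.2228; b·c/n = 1549·1092/4291 = 394.1990
OR_MH = (213.1276 + 84.2228) / (288.2616 + 394.1990) = 297.3504 / 682.4606 = 0.43570

0.44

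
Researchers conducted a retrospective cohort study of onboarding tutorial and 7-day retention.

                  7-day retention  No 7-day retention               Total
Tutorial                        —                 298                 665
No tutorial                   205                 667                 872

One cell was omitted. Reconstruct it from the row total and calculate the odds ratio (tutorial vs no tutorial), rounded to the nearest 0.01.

The missing cell is in the exposed row: 665 − 298 = 367.
So a = 367, b = 298, c = 205, d = 667.
OR = (a·d)/(b·c) = (367 × 667) / (298 × 205) = 244789 / 61090 = 4.00702

4.01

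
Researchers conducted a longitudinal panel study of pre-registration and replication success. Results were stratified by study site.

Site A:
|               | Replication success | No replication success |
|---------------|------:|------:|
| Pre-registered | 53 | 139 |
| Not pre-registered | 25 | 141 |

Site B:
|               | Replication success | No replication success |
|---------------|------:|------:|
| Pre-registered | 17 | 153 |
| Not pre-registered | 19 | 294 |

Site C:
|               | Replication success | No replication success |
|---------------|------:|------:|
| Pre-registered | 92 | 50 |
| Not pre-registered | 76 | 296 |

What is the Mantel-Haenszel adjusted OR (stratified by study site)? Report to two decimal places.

3.64

OR_MH = Σ(aᵢdᵢ/nᵢ) / Σ(bᵢcᵢ/nᵢ), where nᵢ is the stratum total.
Stratum 1 (Site A): n = 358; a·d/n = 53·141/358 = 20.8743; b·c/n = 139·25/358 = 9.7067
Stratum 2 (Site B): n = 483; a·d/n = 17·294/483 = 10.3478; b·c/n = 153·19/483 = 6.0186
Stratum 3 (Site C): n = 514; a·d/n = 92·296/514 = 52.9805; b·c/n = 50·76/514 = 7.3930
OR_MH = (20.8743 + 10.3478 + 52.9805) / (9.7067 + 6.0186 + 7.3930) = 84.2027 / 23.1183 = 3.64225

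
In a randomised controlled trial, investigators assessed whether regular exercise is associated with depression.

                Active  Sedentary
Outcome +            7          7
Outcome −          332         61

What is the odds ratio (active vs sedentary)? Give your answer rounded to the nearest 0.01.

Reading the table with exposure as columns: a = 7 (Active, case), b = 332 (Active, non-case), c = 7 (Sedentary, case), d = 61.
OR = (a·d)/(b·c) = (7 × 61) / (332 × 7) = 427 / 2324 = 0.18373
Exposure is associated with lower odds of depression (OR = 0.18 < 1).

0.18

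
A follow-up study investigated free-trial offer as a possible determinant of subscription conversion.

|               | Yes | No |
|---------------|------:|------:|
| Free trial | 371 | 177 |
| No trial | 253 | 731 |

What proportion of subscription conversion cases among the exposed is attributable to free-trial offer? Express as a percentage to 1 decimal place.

Cells: a = 371, b = 177, c = 253, d = 731.
Risk in exposed = 371/548 = 0.67701; risk in unexposed = 253/984 = 0.25711.
RR = 0.67701/0.25711 = 2.63310
AR% = (RR − 1)/RR × 100 = (2.63310 − 1)/2.63310 × 100 = 62.0220%

62.0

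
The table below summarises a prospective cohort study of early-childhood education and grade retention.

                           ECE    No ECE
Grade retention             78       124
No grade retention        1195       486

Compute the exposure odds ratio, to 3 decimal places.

Reading the table with exposure as columns: a = 78 (ECE, case), b = 1195 (ECE, non-case), c = 124 (No ECE, case), d = 486.
OR = (a·d)/(b·c) = (78 × 486) / (1195 × 124) = 37908 / 148180 = 0.25582
Exposure is associated with lower odds of grade retention (OR = 0.26 < 1).

0.256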